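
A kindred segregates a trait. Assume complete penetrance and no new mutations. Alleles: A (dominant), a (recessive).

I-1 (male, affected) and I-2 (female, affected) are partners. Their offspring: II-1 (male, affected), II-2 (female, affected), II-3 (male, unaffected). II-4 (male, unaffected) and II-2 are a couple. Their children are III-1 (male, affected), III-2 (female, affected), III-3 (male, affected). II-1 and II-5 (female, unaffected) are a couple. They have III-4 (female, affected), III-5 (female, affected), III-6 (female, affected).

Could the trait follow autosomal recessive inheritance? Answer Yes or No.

No

Under autosomal recessive, II-3 (unaffected, male) cannot arise from I-1 (affected) × I-2 (affected).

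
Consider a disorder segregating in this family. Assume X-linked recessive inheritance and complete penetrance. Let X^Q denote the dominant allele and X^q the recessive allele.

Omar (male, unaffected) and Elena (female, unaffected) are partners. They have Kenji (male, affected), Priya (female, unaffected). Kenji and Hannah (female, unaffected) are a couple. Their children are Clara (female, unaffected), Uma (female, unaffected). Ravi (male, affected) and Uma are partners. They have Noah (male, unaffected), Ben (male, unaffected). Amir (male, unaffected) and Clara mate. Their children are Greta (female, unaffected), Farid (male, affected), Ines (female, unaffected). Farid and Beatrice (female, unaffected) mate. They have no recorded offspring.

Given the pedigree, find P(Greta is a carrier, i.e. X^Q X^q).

1/2

Amir is unaffected, so Amir is X^Q Y.
Clara is unaffected so carries Q and received q from Kenji (X^q Y), so Clara is X^Q X^q.
Their cross gives offspring ratios 1/2 X^Q X^Q : 1/2 X^Q X^q. Conditioning on Greta being unaffected, P(X^Q X^q) = 1/2 / 1 = 1/2.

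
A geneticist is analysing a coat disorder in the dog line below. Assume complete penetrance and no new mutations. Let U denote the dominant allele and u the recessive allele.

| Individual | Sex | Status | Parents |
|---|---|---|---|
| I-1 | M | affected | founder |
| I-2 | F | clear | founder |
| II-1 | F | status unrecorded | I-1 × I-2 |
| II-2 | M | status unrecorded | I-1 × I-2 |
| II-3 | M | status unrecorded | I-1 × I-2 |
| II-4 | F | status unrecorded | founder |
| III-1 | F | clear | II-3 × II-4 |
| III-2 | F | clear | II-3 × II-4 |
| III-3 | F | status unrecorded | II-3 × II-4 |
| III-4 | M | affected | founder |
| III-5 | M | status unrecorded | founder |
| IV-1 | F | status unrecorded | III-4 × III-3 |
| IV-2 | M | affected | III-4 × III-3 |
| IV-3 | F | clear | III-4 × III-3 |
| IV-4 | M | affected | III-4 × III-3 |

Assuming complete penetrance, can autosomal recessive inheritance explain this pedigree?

Yes

A consistent assignment under autosomal recessive exists: I-1 uu, I-2 UU, II-1 Uu, II-2 Uu, II-3 Uu, II-4 UU, III-1 UU, III-2 UU, III-3 Uu, III-4 uu, III-5 UU, IV-1 Uu, IV-2 uu, IV-3 Uu, IV-4 uu.
In this assignment every recorded phenotype matches its genotype and every non-founder's genotype is obtainable from its parents' genotypes, so the pedigree is consistent.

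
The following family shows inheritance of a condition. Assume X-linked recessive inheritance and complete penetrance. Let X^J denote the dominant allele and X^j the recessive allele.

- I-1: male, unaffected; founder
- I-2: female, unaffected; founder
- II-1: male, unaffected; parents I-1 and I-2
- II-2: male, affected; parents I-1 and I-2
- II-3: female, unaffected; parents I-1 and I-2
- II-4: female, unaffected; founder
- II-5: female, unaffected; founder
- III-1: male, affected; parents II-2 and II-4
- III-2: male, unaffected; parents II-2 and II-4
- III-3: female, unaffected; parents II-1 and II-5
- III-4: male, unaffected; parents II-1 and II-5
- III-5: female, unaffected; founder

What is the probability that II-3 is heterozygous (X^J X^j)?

I-1 is unaffected, so I-1 is X^J Y.
I-2 is unaffected so carries J and passed j to II-2 (X^j Y), so I-2 is X^J X^j.
Their cross gives offspring ratios 1/2 X^J X^J : 1/2 X^J X^j. Conditioning on II-3 being unaffected, P(X^J X^j) = 1/2 / 1 = 1/2.

1/2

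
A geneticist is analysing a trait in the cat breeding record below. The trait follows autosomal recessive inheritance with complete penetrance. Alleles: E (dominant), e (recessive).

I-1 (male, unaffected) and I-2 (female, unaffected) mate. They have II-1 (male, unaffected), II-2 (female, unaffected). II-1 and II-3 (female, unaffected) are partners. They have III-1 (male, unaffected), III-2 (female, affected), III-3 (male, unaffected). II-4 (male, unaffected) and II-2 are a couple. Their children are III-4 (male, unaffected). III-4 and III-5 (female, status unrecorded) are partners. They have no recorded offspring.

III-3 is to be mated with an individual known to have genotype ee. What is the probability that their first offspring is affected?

II-1 is unaffected so carries E and passed e to III-2 (ee), so II-1 is Ee.
II-3 is unaffected so carries E and passed e to III-2 (ee), so II-3 is Ee.
III-3 is an unaffected offspring of II-1 (Ee) × II-3 (Ee), whose cross gives 1/4 EE : 1/2 Ee : 1/4 ee; conditioning on being unaffected, III-3 is EE with probability 1/3, Ee with probability 2/3.
Summing over parental genotype combinations, P(offspring is affected) = 2/3·1/2 = 1/3.

1/3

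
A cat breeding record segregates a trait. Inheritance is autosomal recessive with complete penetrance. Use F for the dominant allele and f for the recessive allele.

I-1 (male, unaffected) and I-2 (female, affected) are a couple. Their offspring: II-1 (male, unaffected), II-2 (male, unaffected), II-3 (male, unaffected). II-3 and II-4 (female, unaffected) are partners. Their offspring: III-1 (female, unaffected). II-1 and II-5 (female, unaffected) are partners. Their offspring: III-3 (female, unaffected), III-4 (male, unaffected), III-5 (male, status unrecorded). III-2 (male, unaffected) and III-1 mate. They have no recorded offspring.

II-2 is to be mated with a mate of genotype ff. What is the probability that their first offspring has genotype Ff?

II-2 is unaffected so carries F and received f from I-2 (ff), so II-2 is Ff.
The cross gives 1/2 Ff : 1/2 ff, so P(offspring has genotype Ff) = 1/2.

1/2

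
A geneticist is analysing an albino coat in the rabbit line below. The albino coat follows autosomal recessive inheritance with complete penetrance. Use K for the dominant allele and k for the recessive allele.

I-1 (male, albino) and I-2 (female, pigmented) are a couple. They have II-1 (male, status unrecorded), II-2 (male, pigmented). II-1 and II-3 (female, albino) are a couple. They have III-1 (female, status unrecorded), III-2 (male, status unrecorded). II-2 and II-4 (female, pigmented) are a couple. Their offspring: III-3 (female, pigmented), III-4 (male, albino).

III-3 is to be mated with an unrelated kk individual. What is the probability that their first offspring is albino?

II-2 is pigmented so carries K and received k from I-1 (kk), so II-2 is Kk.
II-4 is pigmented so carries K and passed k to III-4 (kk), so II-4 is Kk.
III-3 is a pigmented offspring of II-2 (Kk) × II-4 (Kk), whose cross gives 1/4 KK : 1/2 Kk : 1/4 kk; conditioning on being pigmented, III-3 is KK with probability 1/3, Kk with probability 2/3.
Summing over parental genotype combinations, P(offspring is albino) = 2/3·1/2 = 1/3.

1/3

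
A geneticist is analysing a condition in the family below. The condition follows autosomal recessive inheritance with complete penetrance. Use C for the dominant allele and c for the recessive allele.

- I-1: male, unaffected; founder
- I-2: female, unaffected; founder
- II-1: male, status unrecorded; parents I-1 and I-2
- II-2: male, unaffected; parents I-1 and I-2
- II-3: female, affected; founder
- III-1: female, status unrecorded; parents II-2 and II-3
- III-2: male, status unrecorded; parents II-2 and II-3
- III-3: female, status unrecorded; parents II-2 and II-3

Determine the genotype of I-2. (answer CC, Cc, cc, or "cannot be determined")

I-2's phenotype allows CC or Cc, and no parent or child forces a single allele at both positions; consistent genotype assignments exist with I-2 as CC or Cc.

cannot be determined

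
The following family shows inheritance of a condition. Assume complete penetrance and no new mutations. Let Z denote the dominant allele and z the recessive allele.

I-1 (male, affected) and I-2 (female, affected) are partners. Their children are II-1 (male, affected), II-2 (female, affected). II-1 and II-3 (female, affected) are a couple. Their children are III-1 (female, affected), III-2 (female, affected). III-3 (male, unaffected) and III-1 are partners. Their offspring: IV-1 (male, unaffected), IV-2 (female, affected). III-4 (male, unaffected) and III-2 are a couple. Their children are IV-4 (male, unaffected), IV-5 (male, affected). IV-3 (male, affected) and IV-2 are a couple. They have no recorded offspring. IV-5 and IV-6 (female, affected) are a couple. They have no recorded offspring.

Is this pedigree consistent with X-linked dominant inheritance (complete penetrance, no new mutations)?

A consistent assignment under X-linked dominant exists: I-1 X^Z Y, I-2 X^Z X^Z, II-1 X^Z Y, II-2 X^Z X^Z, II-3 X^Z X^z, III-1 X^Z X^z, III-2 X^Z X^z, III-3 X^z Y, III-4 X^z Y, IV-1 X^z Y, IV-2 X^Z X^z, IV-3 X^Z Y, IV-4 X^z Y, IV-5 X^Z Y, IV-6 X^Z X^Z.
In this assignment every recorded phenotype matches its genotype and every non-founder's genotype is obtainable from its parents' genotypes, so the pedigree is consistent.

Yes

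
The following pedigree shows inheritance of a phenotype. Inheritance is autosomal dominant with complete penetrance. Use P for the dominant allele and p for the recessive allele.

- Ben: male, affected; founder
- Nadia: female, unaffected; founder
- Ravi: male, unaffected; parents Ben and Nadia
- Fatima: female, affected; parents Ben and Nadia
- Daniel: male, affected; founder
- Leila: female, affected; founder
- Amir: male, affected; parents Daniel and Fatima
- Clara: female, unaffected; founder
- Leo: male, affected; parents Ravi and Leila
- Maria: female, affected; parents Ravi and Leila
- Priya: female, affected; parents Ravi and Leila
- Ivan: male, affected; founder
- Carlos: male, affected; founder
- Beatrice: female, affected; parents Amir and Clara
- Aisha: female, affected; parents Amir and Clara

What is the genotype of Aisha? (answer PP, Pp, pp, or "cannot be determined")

From phenotype alone, Aisha is PP or Pp.
Aisha is affected so carries P and received p from Clara (pp), so Aisha is Pp.

Pp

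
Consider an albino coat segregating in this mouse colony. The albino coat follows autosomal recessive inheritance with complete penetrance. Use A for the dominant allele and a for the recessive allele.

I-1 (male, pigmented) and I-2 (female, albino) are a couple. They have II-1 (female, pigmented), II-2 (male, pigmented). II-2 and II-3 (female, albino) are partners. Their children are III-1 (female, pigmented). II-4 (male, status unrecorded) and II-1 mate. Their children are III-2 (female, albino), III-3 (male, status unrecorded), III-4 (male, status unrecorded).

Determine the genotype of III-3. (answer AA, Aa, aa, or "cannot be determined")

III-3's phenotype is unrecorded, and no parent or child forces a single allele at both positions; consistent genotype assignments exist with III-3 as AA or Aa or aa.

cannot be determined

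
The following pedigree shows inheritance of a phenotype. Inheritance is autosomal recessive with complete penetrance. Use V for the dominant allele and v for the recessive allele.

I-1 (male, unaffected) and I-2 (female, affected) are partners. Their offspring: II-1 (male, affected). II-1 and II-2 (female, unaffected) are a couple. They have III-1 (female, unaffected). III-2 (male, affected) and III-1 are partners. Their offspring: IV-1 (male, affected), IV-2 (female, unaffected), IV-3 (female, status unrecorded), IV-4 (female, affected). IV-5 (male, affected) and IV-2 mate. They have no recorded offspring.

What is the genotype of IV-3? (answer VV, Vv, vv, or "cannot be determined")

cannot be determined

IV-3's phenotype is unrecorded, and no parent or child forces a single allele at both positions; consistent genotype assignments exist with IV-3 as Vv or vv.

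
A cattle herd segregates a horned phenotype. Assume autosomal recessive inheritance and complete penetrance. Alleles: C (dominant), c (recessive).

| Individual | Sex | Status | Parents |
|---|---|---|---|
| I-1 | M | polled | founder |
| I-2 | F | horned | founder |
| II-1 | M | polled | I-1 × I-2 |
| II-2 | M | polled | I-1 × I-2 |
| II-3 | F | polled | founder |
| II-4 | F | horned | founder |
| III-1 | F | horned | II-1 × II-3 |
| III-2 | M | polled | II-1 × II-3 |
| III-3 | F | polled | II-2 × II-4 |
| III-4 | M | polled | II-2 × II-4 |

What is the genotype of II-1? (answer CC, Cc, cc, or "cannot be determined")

Cc

From phenotype alone, II-1 is CC or Cc.
II-1 is polled so carries C and received c from I-2 (cc), so II-1 is Cc.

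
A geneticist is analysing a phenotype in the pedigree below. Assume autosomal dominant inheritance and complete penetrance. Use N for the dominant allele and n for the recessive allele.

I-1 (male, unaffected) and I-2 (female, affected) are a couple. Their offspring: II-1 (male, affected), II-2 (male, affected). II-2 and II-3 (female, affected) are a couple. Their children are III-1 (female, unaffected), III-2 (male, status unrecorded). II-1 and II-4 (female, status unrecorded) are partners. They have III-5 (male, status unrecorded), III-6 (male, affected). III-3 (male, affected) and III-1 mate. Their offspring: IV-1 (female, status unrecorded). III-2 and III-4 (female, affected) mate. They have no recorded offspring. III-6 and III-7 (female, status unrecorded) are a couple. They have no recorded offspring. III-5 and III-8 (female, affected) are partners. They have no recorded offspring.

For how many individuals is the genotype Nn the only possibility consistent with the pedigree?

3

Obligate heterozygotes: II-1 is affected so carries N and received n from I-1 (nn), so II-1 is Nn; II-2 is affected so carries N and received n from I-1 (nn), so II-2 is Nn; II-3 is affected so carries N and passed n to III-1 (nn), so II-3 is Nn.
Every other individual is either homozygous by phenotype or has at least one consistent homozygous assignment, so the count is 3.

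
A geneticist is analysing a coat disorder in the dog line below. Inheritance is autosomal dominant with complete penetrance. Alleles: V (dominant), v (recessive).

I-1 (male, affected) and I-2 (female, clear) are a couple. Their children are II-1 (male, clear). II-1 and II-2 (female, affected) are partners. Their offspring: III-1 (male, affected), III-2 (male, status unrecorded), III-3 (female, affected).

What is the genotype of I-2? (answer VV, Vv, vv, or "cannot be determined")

I-2 is clear, so I-2 is vv.

vv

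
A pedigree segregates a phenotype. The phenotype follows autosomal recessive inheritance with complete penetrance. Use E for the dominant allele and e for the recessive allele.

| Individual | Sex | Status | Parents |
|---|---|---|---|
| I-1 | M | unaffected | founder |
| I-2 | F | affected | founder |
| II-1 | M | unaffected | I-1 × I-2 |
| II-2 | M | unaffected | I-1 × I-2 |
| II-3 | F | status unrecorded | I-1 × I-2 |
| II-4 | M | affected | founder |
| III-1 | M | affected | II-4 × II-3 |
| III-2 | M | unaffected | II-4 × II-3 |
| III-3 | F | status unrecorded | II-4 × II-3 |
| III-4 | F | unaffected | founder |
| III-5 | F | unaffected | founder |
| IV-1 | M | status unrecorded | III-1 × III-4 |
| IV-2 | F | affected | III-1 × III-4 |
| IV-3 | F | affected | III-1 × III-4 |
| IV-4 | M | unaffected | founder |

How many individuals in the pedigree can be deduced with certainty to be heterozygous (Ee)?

5

Obligate heterozygotes: II-1 is unaffected so carries E and received e from I-2 (ee), so II-1 is Ee; II-2 is unaffected so carries E and received e from I-2 (ee), so II-2 is Ee; II-3 passed E to III-2 (Ee, whose e came from II-4) and received e from I-2 (ee), so II-3 is Ee; III-2 is unaffected so carries E and received e from II-4 (ee), so III-2 is Ee; III-4 is unaffected so carries E and passed e to IV-2 (ee), so III-4 is Ee.
Every other individual is either homozygous by phenotype or has at least one consistent homozygous assignment, so the count is 5.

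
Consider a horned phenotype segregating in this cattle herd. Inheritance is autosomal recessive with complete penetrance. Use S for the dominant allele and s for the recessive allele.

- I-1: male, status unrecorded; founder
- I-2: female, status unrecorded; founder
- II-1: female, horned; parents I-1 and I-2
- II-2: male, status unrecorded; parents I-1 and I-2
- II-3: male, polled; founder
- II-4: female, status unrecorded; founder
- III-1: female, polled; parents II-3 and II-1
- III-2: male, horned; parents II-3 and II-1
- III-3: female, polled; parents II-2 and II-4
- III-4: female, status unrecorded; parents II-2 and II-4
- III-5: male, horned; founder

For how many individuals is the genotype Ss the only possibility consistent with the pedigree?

2

Obligate heterozygotes: II-3 is polled so carries S and passed s to III-2 (ss), so II-3 is Ss; III-1 is polled so carries S and received s from II-1 (ss), so III-1 is Ss.
Every other individual is either homozygous by phenotype or has at least one consistent homozygous assignment, so the count is 2.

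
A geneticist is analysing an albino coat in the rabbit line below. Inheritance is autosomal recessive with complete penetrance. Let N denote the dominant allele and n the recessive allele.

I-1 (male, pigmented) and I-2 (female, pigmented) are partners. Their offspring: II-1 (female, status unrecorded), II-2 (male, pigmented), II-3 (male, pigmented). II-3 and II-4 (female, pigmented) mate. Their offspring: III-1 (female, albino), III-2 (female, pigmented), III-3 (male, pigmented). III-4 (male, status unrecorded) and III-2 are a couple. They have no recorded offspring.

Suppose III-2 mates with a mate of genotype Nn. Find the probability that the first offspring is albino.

1/6

II-3 is pigmented so carries N and passed n to III-1 (nn), so II-3 is Nn.
II-4 is pigmented so carries N and passed n to III-1 (nn), so II-4 is Nn.
III-2 is a pigmented offspring of II-3 (Nn) × II-4 (Nn), whose cross gives 1/4 NN : 1/2 Nn : 1/4 nn; conditioning on being pigmented, III-2 is NN with probability 1/3, Nn with probability 2/3.
Summing over parental genotype combinations, P(offspring is albino) = 2/3·1/4 = 1/6.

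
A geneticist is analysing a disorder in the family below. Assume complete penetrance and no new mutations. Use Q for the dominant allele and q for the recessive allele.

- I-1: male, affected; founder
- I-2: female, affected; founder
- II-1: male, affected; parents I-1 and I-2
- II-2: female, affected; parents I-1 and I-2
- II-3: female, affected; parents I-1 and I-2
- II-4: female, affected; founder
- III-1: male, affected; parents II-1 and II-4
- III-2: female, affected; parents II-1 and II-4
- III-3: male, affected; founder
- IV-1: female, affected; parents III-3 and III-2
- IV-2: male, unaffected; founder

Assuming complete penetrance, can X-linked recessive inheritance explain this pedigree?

A consistent assignment under X-linked recessive exists: I-1 X^q Y, I-2 X^q X^q, II-1 X^q Y, II-2 X^q X^q, II-3 X^q X^q, II-4 X^q X^q, III-1 X^q Y, III-2 X^q X^q, III-3 X^q Y, IV-1 X^q X^q, IV-2 X^Q Y.
In this assignment every recorded phenotype matches its genotype and every non-founder's genotype is obtainable from its parents' genotypes, so the pedigree is consistent.

Yes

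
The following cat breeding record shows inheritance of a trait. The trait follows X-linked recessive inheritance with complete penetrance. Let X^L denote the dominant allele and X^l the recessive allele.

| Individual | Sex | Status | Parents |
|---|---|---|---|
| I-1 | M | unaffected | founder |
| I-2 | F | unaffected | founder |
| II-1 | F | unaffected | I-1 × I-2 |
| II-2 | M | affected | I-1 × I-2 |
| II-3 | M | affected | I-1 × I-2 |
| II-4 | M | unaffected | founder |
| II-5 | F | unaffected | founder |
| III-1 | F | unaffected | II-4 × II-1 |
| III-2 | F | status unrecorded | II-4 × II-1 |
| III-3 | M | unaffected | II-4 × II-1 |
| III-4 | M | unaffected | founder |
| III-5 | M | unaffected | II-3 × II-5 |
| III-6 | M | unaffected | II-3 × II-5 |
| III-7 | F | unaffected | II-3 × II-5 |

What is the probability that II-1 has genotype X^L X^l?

1/3

I-1 is unaffected, so I-1 is X^L Y.
I-2 is unaffected so carries L and passed l to II-2 (X^l Y), so I-2 is X^L X^l.
Their cross gives offspring ratios 1/2 X^L X^L : 1/2 X^L X^l. Conditioning on II-1 being unaffected, P(X^L X^l) = 1/2 / 1 = 1/2 before taking II-1's own offspring into account.
II-4 is unaffected, so II-4 is X^L Y.
Now use II-1's offspring. Probability of each recorded status — unaffected son III-3: 1/2 if II-1 is X^L X^l, 1 if X^L X^L. (III-1, III-2: equally likely either way, so uninformative.)
Bayes: P(X^L X^l) = 1/2·1/2 / (1/2·1/2 + 1/2·1) = 1/3.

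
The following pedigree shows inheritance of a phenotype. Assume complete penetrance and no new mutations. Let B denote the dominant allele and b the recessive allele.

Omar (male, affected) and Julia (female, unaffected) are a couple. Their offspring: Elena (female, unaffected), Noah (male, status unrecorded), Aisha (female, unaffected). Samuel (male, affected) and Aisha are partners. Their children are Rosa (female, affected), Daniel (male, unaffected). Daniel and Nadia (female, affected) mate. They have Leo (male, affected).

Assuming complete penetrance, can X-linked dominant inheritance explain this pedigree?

No

Under X-linked dominant, Elena (unaffected, female) cannot arise from Omar (affected) × Julia (unaffected).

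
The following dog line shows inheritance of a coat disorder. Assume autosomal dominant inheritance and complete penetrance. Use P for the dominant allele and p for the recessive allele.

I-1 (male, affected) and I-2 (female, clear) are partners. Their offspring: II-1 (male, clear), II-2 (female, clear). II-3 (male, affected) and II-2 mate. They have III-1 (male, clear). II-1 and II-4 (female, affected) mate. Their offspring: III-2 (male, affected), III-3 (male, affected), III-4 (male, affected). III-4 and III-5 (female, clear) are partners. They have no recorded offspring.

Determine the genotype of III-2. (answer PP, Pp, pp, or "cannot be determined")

From phenotype alone, III-2 is PP or Pp.
III-2 is affected so carries P and received p from II-1 (pp), so III-2 is Pp.

Pp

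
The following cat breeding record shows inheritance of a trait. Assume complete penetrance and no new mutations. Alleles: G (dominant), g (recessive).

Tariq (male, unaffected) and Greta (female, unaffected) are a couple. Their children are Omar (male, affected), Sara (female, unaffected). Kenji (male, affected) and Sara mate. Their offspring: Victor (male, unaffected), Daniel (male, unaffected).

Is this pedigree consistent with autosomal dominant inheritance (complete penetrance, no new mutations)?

Under autosomal dominant, Omar (affected, male) cannot arise from Tariq (unaffected) × Greta (unaffected).

No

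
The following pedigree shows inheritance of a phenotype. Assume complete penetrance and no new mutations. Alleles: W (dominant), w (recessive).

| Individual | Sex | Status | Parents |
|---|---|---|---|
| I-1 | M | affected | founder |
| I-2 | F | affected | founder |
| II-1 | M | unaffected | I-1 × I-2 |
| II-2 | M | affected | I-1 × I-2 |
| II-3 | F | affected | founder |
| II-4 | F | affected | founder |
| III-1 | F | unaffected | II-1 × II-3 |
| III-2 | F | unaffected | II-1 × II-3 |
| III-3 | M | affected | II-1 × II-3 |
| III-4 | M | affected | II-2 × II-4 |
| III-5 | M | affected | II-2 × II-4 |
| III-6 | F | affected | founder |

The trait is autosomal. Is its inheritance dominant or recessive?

dominant

I-1 and I-2 are both affected yet have an unaffected child II-1. Under a recessive model two affected parents are homozygous and every child would be affected, so the trait cannot be recessive.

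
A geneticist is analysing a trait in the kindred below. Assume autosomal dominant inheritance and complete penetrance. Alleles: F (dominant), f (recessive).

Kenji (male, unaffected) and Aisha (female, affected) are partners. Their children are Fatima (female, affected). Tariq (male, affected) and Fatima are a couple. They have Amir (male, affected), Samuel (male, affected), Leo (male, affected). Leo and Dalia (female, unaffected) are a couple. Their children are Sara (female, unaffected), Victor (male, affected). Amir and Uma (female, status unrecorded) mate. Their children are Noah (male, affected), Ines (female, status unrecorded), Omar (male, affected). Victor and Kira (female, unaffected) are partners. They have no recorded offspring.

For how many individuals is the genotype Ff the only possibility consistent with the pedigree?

3

Obligate heterozygotes: Fatima is affected so carries F and received f from Kenji (ff), so Fatima is Ff; Leo is affected so carries F and passed f to Sara (ff), so Leo is Ff; Victor is affected so carries F and received f from Dalia (ff), so Victor is Ff.
Every other individual is either homozygous by phenotype or has at least one consistent homozygous assignment, so the count is 3.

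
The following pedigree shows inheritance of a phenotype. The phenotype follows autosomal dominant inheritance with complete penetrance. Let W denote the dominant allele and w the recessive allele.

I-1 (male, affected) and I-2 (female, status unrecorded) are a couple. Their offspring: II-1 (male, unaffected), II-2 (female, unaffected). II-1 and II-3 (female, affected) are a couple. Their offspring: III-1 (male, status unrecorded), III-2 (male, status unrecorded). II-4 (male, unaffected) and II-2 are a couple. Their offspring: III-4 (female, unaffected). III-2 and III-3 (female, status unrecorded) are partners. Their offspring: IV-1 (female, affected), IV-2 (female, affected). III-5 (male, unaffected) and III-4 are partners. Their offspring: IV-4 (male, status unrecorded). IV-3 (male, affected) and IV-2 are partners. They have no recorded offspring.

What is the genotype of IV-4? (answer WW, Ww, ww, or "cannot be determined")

ww

From phenotype alone, IV-4 is WW or Ww or ww.
IV-4 received w from III-5 (ww) and received w from III-4 (ww), so IV-4 is ww.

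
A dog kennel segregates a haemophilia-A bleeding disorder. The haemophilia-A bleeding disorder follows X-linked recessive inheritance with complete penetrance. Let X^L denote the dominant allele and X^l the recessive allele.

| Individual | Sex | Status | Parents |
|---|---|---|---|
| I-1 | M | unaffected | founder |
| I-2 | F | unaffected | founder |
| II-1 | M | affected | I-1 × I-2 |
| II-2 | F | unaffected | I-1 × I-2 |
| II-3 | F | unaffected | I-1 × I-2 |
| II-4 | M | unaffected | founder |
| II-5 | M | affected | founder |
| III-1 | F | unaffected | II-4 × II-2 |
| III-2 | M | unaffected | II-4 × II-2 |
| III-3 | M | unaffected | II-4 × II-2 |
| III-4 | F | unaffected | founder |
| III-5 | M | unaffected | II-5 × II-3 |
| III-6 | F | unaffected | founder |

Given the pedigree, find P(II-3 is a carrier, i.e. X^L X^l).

I-1 is unaffected, so I-1 is X^L Y.
I-2 is unaffected so carries L and passed l to II-1 (X^l Y), so I-2 is X^L X^l.
Their cross gives offspring ratios 1/2 X^L X^L : 1/2 X^L X^l. Conditioning on II-3 being unaffected, P(X^L X^l) = 1/2 / 1 = 1/2 before taking II-3's own offspring into account.
II-5 is affected, so II-5 is X^l Y.
Now use II-3's offspring. Probability of each recorded status — unaffected son III-5: 1/2 if II-3 is X^L X^l, 1 if X^L X^L.
Bayes: P(X^L X^l) = 1/2·1/2 / (1/2·1/2 + 1/2·1) = 1/3.

1/3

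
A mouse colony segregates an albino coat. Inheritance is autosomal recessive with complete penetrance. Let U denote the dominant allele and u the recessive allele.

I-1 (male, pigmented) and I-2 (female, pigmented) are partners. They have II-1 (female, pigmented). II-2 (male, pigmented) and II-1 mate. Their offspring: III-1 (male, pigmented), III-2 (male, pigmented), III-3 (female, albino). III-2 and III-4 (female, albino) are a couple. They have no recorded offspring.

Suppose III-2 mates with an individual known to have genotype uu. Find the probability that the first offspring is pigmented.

2/3

II-2 is pigmented so carries U and passed u to III-3 (uu), so II-2 is Uu.
II-1 is pigmented so carries U and passed u to III-3 (uu), so II-1 is Uu.
III-2 is a pigmented offspring of II-2 (Uu) × II-1 (Uu), whose cross gives 1/4 UU : 1/2 Uu : 1/4 uu; conditioning on being pigmented, III-2 is UU with probability 1/3, Uu with probability 2/3.
Summing over parental genotype combinations, P(offspring is pigmented) = 1/3·1 + 2/3·1/2 = 2/3.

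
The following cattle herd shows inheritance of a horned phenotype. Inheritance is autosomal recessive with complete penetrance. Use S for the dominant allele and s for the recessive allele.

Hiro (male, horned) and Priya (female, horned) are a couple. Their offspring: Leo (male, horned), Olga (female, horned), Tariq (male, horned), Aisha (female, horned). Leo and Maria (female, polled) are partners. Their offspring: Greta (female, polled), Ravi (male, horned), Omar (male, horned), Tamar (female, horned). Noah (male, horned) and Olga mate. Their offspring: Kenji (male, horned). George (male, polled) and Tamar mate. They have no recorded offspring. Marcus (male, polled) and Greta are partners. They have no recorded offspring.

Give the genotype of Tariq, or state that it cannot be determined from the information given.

ss

Tariq is horned, so Tariq is ss.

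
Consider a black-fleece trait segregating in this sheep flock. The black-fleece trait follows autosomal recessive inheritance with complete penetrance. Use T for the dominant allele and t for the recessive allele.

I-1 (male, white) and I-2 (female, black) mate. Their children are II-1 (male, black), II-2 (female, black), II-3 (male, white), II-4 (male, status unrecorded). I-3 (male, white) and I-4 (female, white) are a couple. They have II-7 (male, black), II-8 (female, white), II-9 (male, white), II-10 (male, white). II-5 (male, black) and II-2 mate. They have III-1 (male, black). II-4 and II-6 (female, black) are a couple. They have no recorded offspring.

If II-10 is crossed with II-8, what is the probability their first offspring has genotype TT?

I-3 is white so carries T and passed t to II-7 (tt), so I-3 is Tt.
I-4 is white so carries T and passed t to II-7 (tt), so I-4 is Tt.
II-10 is a white offspring of I-3 (Tt) × I-4 (Tt), whose cross gives 1/4 TT : 1/2 Tt : 1/4 tt; conditioning on being white, II-10 is TT with probability 1/3, Tt with probability 2/3.
II-8 is a white offspring of I-3 (Tt) × I-4 (Tt), whose cross gives 1/4 TT : 1/2 Tt : 1/4 tt; conditioning on being white, II-8 is TT with probability 1/3, Tt with probability 2/3.
Summing over parental genotype combinations, P(offspring has genotype TT) = 1/9·1 + 2/9·1/2 + 2/9·1/2 + 4/9·1/4 = 4/9.

4/9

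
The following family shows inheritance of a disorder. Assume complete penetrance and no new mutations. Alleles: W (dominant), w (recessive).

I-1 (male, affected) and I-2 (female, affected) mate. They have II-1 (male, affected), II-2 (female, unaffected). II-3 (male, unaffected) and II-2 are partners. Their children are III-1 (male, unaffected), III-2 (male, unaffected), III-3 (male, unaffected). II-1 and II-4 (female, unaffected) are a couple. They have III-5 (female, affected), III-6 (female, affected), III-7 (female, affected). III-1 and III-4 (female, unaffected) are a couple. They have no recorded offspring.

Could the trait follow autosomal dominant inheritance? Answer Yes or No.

A consistent assignment under autosomal dominant exists: I-1 Ww, I-2 Ww, II-1 WW, II-2 ww, II-3 ww, II-4 ww, III-1 ww, III-2 ww, III-3 ww, III-4 ww, III-5 Ww, III-6 Ww, III-7 Ww.
In this assignment every recorded phenotype matches its genotype and every non-founder's genotype is obtainable from its parents' genotypes, so the pedigree is consistent.

Yes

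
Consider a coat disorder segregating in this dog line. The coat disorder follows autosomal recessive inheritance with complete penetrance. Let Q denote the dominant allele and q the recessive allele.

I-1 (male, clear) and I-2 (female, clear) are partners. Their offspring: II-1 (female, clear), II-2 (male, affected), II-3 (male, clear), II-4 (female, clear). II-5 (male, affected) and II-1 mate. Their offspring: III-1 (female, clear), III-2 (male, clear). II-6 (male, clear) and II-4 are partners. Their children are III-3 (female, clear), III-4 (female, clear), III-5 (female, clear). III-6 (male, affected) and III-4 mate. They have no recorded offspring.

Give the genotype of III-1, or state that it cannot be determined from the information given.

From phenotype alone, III-1 is QQ or Qq.
III-1 is clear so carries Q and received q from II-5 (qq), so III-1 is Qq.

Qq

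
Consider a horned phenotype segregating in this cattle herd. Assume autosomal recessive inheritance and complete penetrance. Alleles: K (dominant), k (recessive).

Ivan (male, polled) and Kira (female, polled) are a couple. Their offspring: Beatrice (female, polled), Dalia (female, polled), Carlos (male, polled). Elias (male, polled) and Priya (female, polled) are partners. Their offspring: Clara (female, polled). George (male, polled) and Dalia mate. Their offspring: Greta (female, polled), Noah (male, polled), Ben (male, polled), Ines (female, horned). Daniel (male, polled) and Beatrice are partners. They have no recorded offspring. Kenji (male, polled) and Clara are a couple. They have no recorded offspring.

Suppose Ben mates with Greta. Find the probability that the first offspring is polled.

George is polled so carries K and passed k to Ines (kk), so George is Kk.
Dalia is polled so carries K and passed k to Ines (kk), so Dalia is Kk.
Ben is a polled offspring of George (Kk) × Dalia (Kk), whose cross gives 1/4 KK : 1/2 Kk : 1/4 kk; conditioning on being polled, Ben is KK with probability 1/3, Kk with probability 2/3.
Greta is a polled offspring of George (Kk) × Dalia (Kk), whose cross gives 1/4 KK : 1/2 Kk : 1/4 kk; conditioning on being polled, Greta is KK with probability 1/3, Kk with probability 2/3.
Summing over parental genotype combinations, P(offspring is polled) = 1/9·1 + 2/9·1 + 2/9·1 + 4/9·3/4 = 8/9.

8/9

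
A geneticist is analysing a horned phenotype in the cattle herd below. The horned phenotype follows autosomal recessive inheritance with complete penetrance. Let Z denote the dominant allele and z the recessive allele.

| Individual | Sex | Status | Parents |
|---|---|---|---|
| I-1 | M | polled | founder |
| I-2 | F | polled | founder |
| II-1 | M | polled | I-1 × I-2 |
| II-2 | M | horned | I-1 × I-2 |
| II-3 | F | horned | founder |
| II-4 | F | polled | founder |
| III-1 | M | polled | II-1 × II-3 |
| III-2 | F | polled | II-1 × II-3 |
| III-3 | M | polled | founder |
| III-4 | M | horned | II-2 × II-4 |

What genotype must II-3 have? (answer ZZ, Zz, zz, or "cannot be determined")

zz

II-3 is horned, so II-3 is zz.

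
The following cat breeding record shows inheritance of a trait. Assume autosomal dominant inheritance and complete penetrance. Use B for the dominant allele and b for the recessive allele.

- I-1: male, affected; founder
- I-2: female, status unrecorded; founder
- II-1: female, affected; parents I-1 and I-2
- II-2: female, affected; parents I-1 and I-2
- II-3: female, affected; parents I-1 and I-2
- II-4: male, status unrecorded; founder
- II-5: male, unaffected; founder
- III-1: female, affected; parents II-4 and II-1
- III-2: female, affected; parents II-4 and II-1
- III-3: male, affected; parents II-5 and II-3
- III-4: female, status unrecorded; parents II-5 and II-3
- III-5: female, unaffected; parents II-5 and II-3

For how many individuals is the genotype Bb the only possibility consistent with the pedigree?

Obligate heterozygotes: II-3 is affected so carries B and passed b to III-5 (bb), so II-3 is Bb; III-3 is affected so carries B and received b from II-5 (bb), so III-3 is Bb.
Every other individual is either homozygous by phenotype or has at least one consistent homozygous assignment, so the count is 2.

2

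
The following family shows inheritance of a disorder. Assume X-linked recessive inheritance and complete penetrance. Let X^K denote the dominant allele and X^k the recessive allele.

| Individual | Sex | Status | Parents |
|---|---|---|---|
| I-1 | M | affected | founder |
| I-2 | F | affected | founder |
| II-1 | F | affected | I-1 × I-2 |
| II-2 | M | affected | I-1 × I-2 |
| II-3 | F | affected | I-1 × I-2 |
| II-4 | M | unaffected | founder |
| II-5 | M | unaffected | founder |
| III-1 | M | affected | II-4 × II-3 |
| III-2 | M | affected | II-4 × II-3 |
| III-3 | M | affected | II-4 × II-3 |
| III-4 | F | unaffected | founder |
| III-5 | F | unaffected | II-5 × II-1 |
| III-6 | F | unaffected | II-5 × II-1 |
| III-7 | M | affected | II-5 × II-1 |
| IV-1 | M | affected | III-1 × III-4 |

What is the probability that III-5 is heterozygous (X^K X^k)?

III-5 is unaffected so carries K and received k from II-1 (X^k X^k), so III-5 is X^K X^k, giving P(X^K X^k) = 1.

1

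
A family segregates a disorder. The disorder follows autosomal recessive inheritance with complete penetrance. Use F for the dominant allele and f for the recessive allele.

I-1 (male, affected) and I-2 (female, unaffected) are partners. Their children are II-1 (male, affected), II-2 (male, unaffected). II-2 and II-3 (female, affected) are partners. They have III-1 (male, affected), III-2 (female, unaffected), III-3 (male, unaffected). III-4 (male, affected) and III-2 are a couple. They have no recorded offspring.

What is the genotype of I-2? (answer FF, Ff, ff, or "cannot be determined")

From phenotype alone, I-2 is FF or Ff.
I-2 is unaffected so carries F and passed f to II-1 (ff), so I-2 is Ff.

Ff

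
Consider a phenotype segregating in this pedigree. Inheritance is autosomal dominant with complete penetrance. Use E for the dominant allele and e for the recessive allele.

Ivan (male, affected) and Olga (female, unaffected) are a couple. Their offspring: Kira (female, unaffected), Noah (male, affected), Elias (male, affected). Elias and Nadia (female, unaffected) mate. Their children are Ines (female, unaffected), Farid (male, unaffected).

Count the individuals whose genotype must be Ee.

3

Obligate heterozygotes: Ivan is affected so carries E and passed e to Kira (ee), so Ivan is Ee; Noah is affected so carries E and received e from Olga (ee), so Noah is Ee; Elias is affected so carries E and received e from Olga (ee), so Elias is Ee.
Every other individual is either homozygous by phenotype or has at least one consistent homozygous assignment, so the count is 3.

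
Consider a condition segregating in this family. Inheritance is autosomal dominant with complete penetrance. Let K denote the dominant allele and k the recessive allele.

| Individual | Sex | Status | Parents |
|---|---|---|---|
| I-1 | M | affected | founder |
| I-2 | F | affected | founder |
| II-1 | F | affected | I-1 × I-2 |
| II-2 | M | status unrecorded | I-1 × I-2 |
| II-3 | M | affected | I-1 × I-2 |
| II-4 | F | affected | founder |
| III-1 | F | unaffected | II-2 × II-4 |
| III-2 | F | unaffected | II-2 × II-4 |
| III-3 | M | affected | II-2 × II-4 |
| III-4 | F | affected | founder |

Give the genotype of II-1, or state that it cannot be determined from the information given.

cannot be determined

II-1's phenotype allows KK or Kk, and no parent or child forces a single allele at both positions; consistent genotype assignments exist with II-1 as KK or Kk.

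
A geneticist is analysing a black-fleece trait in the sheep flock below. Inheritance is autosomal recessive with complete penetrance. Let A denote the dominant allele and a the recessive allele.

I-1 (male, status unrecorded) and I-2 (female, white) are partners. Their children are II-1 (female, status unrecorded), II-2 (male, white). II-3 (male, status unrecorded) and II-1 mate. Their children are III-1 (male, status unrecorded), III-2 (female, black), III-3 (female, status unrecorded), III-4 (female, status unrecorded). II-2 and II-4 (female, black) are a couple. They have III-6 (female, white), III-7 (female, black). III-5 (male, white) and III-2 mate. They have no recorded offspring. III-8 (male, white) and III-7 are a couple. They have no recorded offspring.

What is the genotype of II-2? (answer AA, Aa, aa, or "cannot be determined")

Aa

From phenotype alone, II-2 is AA or Aa.
II-2 is white so carries A and passed a to III-7 (aa), so II-2 is Aa.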